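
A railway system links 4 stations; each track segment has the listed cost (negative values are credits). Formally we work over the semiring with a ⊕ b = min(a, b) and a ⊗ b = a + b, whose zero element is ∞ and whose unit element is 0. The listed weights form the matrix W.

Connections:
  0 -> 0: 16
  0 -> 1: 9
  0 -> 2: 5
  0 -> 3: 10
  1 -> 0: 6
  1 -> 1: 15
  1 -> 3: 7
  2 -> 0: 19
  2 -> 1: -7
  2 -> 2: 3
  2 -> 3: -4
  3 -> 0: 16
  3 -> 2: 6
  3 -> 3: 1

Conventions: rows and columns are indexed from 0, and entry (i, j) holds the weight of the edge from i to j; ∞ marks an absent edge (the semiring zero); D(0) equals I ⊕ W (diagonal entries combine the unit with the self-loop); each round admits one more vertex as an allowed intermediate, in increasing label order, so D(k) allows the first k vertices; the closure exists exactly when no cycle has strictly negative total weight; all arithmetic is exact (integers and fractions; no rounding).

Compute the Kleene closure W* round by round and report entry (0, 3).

D(0):
  [0, 9, 5, 10]
  [6, 0, ∞, 7]
  [19, -7, 0, -4]
  [16, ∞, 6, 0]
D(1):
  [0, 9, 5, 10]
  [6, 0, 11, 7]
  [19, -7, 0, -4]
  [16, 25, 6, 0]
D(2):
  [0, 9, 5, 10]
  [6, 0, 11, 7]
  [-1, -7, 0, -4]
  [16, 25, 6, 0]
D(3):
  [0, -2, 5, 1]
  [6, 0, 11, 7]
  [-1, -7, 0, -4]
  [5, -1, 6, 0]
D(4):
  [0, -2, 5, 1]
  [6, 0, 11, 7]
  [-1, -7, 0, -4]
  [5, -1, 6, 0]
Answer: W*[0][3] = 1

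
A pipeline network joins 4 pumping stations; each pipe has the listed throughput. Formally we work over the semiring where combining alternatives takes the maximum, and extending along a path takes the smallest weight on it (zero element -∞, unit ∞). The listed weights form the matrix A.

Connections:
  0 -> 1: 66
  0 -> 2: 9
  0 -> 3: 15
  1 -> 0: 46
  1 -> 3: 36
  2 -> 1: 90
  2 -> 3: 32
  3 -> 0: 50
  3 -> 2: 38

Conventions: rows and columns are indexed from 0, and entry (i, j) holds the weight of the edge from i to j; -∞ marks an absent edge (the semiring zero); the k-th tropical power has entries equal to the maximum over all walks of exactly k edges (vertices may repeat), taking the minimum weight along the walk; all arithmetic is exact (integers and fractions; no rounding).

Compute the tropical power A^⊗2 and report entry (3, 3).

A^⊗2:
  [46, 9, 15, 36]
  [36, 46, 36, 15]
  [46, -∞, 32, 36]
  [-∞, 50, 9, 32]
Key observation: the optimum is the walk 3->2->3, with weight 38 min 32 = 32.
Optimal value attained by: walk 3->2->3.
Answer: (A^⊗2)[3][3] = 32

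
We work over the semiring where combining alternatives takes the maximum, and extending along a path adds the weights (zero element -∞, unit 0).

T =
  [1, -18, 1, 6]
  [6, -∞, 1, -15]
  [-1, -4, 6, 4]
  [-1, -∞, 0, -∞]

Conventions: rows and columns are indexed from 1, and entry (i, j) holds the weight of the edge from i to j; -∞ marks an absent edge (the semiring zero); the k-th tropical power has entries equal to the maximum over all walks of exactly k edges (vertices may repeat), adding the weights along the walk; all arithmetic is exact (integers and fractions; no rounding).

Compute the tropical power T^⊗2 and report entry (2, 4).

T^⊗2:
  [5, -3, 7, 7]
  [7, -3, 7, 12]
  [5, 2, 12, 10]
  [0, -4, 6, 5]
Key observation: the optimum is the walk 2->1->4, with weight 6 + 6 = 12.
Optimal value attained by: walk 2->1->4.
Answer: (T^⊗2)[2][4] = 12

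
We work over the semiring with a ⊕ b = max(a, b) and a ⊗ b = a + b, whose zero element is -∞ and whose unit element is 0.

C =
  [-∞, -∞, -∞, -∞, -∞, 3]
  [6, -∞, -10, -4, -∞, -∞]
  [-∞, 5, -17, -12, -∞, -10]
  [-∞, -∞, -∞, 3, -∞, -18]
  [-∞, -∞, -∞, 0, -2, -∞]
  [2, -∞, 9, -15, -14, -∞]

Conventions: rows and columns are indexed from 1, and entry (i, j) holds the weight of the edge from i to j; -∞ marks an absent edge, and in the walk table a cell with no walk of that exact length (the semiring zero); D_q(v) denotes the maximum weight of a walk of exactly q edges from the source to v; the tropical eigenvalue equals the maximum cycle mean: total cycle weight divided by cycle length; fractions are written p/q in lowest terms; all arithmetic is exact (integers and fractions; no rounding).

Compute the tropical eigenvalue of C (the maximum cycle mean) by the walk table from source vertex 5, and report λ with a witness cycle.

q=0: [-∞, -∞, -∞, -∞, 0, -∞]
q=1: [-∞, -∞, -∞, 0, -2, -∞]
q=2: [-∞, -∞, -∞, 3, -4, -18]
q=3: [-16, -∞, -9, 6, -6, -15]
q=4: [-13, -4, -6, 9, -8, -12]
q=5: [2, -1, -3, 12, -10, -9]
q=6: [5, 2, 0, 15, -12, 5]
Optimal cycle mean attained by: cycle 1->6->3->2->1, total 3 + 9 + 5 + 6, length 4.
Answer: λ = 23/4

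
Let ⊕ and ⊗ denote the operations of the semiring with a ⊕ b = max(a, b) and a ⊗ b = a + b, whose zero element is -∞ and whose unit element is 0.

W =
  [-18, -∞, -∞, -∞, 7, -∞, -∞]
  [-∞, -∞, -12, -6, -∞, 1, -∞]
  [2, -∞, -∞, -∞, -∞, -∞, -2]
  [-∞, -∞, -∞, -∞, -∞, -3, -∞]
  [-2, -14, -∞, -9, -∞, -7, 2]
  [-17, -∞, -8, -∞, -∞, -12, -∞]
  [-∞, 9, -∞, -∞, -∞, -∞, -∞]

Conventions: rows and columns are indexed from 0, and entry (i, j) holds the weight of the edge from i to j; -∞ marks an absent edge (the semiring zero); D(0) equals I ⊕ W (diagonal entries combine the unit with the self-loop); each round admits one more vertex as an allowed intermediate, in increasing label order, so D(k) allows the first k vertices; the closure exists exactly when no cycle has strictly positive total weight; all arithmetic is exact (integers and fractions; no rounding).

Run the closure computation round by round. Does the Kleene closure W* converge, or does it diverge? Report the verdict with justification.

D(0):
  [0, -∞, -∞, -∞, 7, -∞, -∞]
  [-∞, 0, -12, -6, -∞, 1, -∞]
  [2, -∞, 0, -∞, -∞, -∞, -2]
  [-∞, -∞, -∞, 0, -∞, -3, -∞]
  [-2, -14, -∞, -9, 0, -7, 2]
  [-17, -∞, -8, -∞, -∞, 0, -∞]
  [-∞, 9, -∞, -∞, -∞, -∞, 0]
Detection: at round 1, diagonal entry (4, 4) turns strictly positive.
Key observation: the cycle 4->0->4 has total weight (-2) + 7, which is strictly positive.
Answer: DIVERGES — positive cycle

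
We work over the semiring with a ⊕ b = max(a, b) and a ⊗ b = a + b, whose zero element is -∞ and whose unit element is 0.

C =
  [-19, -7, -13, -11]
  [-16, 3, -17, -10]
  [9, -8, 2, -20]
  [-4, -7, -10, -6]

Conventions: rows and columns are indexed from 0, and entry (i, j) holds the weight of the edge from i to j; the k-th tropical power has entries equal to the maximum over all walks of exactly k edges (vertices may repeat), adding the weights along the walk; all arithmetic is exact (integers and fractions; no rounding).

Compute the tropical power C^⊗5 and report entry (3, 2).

C^⊗2:
  [-4, -4, -11, -17]
  [-8, 6, -14, -7]
  [11, 2, 4, -2]
  [-1, -4, -8, -12]
C^⊗3:
  [-2, -1, -9, -14]
  [-5, 9, -11, -4]
  [13, 5, 6, 0]
  [1, -1, -6, -12]
C^⊗4:
  [0, 2, -7, -11]
  [-2, 12, -8, -1]
  [15, 8, 8, 2]
  [3, 2, -4, -10]
C^⊗5:
  [2, 5, -5, -8]
  [1, 15, -5, 2]
  [17, 11, 10, 4]
  [5, 5, -2, -8]
Key observation: the optimum is the walk 3->2->2->2->2->2, with weight (-10) + 2 + 2 + 2 + 2 = -2.
Optimal value attained by: walk 3->2->2->2->2->2.
Answer: (C^⊗5)[3][2] = -2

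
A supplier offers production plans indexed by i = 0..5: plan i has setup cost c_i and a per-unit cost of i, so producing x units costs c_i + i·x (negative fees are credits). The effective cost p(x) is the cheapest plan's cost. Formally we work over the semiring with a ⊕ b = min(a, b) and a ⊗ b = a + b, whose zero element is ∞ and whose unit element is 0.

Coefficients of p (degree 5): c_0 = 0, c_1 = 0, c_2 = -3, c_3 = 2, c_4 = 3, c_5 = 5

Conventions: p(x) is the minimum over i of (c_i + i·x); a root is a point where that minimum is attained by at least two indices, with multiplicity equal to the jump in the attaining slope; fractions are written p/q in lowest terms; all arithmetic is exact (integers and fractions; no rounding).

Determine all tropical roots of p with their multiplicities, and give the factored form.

hull edge (i=0, c=0) to (i=2, c=-3): slope -3/2, span 2
hull edge (i=2, c=-3) to (i=5, c=5): slope 8/3, span 3
Factored form: p(x) = 5 ⊗ (x ⊕ (-8/3)) ⊗ (x ⊕ (-8/3)) ⊗ (x ⊕ (-8/3)) ⊗ (x ⊕ 3/2) ⊗ (x ⊕ 3/2)
Answer: roots = -8/3 (mult 3), 3/2 (mult 2)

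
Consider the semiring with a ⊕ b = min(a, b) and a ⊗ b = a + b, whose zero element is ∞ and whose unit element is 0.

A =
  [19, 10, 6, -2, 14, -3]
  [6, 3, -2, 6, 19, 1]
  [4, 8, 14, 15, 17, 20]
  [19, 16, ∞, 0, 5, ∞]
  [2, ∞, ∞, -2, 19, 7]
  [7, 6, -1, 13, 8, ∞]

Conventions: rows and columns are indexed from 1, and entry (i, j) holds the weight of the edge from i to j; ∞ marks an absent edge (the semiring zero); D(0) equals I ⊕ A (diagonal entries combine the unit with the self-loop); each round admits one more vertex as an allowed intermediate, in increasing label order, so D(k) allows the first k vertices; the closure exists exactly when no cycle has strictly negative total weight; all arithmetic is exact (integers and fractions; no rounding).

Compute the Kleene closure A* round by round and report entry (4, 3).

D(0):
  [0, 10, 6, -2, 14, -3]
  [6, 0, -2, 6, 19, 1]
  [4, 8, 0, 15, 17, 20]
  [19, 16, ∞, 0, 5, ∞]
  [2, ∞, ∞, -2, 0, 7]
  [7, 6, -1, 13, 8, 0]
D(1):
  [0, 10, 6, -2, 14, -3]
  [6, 0, -2, 4, 19, 1]
  [4, 8, 0, 2, 17, 1]
  [19, 16, 25, 0, 5, 16]
  [2, 12, 8, -2, 0, -1]
  [7, 6, -1, 5, 8, 0]
D(2):
  [0, 10, 6, -2, 14, -3]
  [6, 0, -2, 4, 19, 1]
  [4, 8, 0, 2, 17, 1]
  [19, 16, 14, 0, 5, 16]
  [2, 12, 8, -2, 0, -1]
  [7, 6, -1, 5, 8, 0]
D(3):
  [0, 10, 6, -2, 14, -3]
  [2, 0, -2, 0, 15, -1]
  [4, 8, 0, 2, 17, 1]
  [18, 16, 14, 0, 5, 15]
  [2, 12, 8, -2, 0, -1]
  [3, 6, -1, 1, 8, 0]
D(4):
  [0, 10, 6, -2, 3, -3]
  [2, 0, -2, 0, 5, -1]
  [4, 8, 0, 2, 7, 1]
  [18, 16, 14, 0, 5, 15]
  [2, 12, 8, -2, 0, -1]
  [3, 6, -1, 1, 6, 0]
D(5):
  [0, 10, 6, -2, 3, -3]
  [2, 0, -2, 0, 5, -1]
  [4, 8, 0, 2, 7, 1]
  [7, 16, 13, 0, 5, 4]
  [2, 12, 8, -2, 0, -1]
  [3, 6, -1, 1, 6, 0]
D(6):
  [0, 3, -4, -2, 3, -3]
  [2, 0, -2, 0, 5, -1]
  [4, 7, 0, 2, 7, 1]
  [7, 10, 3, 0, 5, 4]
  [2, 5, -2, -2, 0, -1]
  [3, 6, -1, 1, 6, 0]
Answer: A*[4][3] = 3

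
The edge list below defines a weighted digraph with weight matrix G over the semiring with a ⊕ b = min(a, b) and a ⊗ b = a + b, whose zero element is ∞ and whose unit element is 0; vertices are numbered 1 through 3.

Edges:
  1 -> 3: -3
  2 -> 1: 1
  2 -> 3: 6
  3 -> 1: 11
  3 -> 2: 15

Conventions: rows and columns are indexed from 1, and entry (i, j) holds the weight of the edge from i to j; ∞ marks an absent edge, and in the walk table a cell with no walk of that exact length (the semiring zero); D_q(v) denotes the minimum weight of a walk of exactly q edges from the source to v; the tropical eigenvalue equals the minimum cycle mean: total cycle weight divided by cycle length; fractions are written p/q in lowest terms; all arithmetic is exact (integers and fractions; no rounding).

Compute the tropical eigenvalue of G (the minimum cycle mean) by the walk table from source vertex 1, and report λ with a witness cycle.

q=0: [0, ∞, ∞]
q=1: [∞, ∞, -3]
q=2: [8, 12, ∞]
q=3: [13, ∞, 5]
Optimal cycle mean attained by: cycle 1->3->1, total (-3) + 11, length 2.
Answer: λ = 4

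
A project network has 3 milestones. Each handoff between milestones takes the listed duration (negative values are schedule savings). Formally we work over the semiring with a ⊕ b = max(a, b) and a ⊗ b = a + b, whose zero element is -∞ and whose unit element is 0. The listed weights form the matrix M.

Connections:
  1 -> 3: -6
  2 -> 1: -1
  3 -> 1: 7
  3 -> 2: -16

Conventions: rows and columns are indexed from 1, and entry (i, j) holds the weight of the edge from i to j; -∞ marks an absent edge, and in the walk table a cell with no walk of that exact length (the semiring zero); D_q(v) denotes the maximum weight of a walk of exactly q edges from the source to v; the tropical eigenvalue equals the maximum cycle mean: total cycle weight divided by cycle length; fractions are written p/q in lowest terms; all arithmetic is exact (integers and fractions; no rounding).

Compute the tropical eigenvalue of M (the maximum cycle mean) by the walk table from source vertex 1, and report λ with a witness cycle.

q=0: [0, -∞, -∞]
q=1: [-∞, -∞, -6]
q=2: [1, -22, -∞]
q=3: [-23, -∞, -5]
Optimal cycle mean attained by: cycle 1->3->1, total (-6) + 7, length 2.
Answer: λ = 1/2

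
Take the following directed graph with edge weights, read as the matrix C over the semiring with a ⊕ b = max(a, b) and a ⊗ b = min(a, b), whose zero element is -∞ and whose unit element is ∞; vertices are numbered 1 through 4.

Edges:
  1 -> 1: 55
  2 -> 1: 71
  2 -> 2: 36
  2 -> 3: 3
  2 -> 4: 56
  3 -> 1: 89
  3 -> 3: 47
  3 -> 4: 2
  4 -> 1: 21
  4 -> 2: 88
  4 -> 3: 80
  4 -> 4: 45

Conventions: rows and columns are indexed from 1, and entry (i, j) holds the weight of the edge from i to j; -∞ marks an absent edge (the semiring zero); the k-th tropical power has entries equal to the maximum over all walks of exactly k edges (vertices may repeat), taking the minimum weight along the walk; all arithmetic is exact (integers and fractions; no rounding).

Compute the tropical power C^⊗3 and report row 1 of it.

C^⊗2:
  [55, -∞, -∞, -∞]
  [55, 56, 56, 45]
  [55, 2, 47, 2]
  [80, 45, 47, 56]
C^⊗3:
  [55, -∞, -∞, -∞]
  [56, 45, 47, 56]
  [55, 2, 47, 2]
  [55, 56, 56, 45]
Answer: row 1 of C^⊗3 = [55, -∞, -∞, -∞]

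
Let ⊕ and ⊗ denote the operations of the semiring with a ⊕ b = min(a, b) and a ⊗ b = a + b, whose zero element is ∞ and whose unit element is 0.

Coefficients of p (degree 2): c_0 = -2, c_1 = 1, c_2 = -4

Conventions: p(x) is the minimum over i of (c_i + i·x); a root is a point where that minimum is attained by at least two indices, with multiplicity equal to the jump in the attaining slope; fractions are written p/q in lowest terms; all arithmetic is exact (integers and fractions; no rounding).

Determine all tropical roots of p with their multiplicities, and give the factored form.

hull edge (i=0, c=-2) to (i=2, c=-4): slope -1, span 2
Factored form: p(x) = -4 ⊗ (x ⊕ 1) ⊗ (x ⊕ 1)
Answer: roots = 1 (mult 2)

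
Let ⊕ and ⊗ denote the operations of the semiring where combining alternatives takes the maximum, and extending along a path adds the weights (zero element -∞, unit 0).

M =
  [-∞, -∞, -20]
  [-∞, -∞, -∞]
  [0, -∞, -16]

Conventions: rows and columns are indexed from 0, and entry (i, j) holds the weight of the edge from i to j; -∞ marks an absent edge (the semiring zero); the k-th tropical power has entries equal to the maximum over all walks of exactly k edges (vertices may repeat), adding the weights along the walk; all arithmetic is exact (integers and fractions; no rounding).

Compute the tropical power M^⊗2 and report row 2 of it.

M^⊗2:
  [-20, -∞, -36]
  [-∞, -∞, -∞]
  [-16, -∞, -20]
Answer: row 2 of M^⊗2 = [-16, -∞, -20]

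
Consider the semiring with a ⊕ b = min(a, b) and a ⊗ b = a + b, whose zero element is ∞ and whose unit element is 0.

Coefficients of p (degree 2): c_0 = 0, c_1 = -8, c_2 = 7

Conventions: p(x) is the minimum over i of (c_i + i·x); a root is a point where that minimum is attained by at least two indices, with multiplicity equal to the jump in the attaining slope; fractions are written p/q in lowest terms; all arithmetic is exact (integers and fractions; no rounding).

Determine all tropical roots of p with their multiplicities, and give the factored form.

hull edge (i=0, c=0) to (i=1, c=-8): slope -8, span 1
hull edge (i=1, c=-8) to (i=2, c=7): slope 15, span 1
Factored form: p(x) = 7 ⊗ (x ⊕ (-15)) ⊗ (x ⊕ 8)
Answer: roots = -15 (mult 1), 8 (mult 1)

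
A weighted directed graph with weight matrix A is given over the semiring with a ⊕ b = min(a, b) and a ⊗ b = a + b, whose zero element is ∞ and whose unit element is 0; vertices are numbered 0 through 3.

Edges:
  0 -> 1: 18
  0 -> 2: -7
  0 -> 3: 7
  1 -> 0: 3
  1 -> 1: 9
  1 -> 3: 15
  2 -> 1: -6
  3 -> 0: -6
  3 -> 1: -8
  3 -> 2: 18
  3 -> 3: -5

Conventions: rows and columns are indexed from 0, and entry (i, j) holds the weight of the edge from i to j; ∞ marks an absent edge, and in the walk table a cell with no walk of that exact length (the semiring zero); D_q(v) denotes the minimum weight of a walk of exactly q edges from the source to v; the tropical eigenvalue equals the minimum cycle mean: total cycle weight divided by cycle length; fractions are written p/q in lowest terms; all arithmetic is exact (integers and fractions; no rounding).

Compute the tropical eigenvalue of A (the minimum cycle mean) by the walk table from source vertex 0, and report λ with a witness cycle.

q=0: [0, ∞, ∞, ∞]
q=1: [∞, 18, -7, 7]
q=2: [1, -13, 25, 2]
q=3: [-10, -6, -6, -3]
q=4: [-9, -12, -17, -8]
Optimal cycle mean attained by: cycle 3->3, total (-5), length 1.
Answer: λ = -5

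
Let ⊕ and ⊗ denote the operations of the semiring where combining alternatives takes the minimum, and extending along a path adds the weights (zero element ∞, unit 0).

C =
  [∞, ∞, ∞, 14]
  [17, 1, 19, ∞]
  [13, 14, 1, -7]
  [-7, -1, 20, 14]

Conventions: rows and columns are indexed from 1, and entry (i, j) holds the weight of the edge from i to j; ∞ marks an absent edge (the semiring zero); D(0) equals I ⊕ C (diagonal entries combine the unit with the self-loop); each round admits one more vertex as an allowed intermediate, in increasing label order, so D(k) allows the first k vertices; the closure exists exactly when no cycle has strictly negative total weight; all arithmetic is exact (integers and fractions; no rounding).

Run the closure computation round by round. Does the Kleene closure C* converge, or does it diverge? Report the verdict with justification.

D(0):
  [0, ∞, ∞, 14]
  [17, 0, 19, ∞]
  [13, 14, 0, -7]
  [-7, -1, 20, 0]
D(1):
  [0, ∞, ∞, 14]
  [17, 0, 19, 31]
  [13, 14, 0, -7]
  [-7, -1, 20, 0]
D(2):
  [0, ∞, ∞, 14]
  [17, 0, 19, 31]
  [13, 14, 0, -7]
  [-7, -1, 18, 0]
D(3):
  [0, ∞, ∞, 14]
  [17, 0, 19, 12]
  [13, 14, 0, -7]
  [-7, -1, 18, 0]
D(4):
  [0, 13, 32, 14]
  [5, 0, 19, 12]
  [-14, -8, 0, -7]
  [-7, -1, 18, 0]
Key observation: every diagonal entry stays at the unit through all rounds, so no improving cycle exists.
Answer: CONVERGES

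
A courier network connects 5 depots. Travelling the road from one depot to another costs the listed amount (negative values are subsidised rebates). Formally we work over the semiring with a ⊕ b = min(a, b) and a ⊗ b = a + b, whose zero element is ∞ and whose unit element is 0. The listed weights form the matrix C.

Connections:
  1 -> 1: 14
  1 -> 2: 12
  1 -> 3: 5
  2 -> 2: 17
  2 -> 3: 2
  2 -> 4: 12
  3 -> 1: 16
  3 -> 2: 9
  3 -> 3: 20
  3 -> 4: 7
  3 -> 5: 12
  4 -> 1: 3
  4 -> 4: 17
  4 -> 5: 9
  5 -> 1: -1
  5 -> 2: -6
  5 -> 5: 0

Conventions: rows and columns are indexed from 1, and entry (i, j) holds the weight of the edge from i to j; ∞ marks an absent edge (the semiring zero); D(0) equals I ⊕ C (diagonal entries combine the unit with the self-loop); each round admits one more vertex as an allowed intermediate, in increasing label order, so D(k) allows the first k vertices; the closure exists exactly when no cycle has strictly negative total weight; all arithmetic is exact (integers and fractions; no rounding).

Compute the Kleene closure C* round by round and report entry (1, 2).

D(0):
  [0, 12, 5, ∞, ∞]
  [∞, 0, 2, 12, ∞]
  [16, 9, 0, 7, 12]
  [3, ∞, ∞, 0, 9]
  [-1, -6, ∞, ∞, 0]
D(1):
  [0, 12, 5, ∞, ∞]
  [∞, 0, 2, 12, ∞]
  [16, 9, 0, 7, 12]
  [3, 15, 8, 0, 9]
  [-1, -6, 4, ∞, 0]
D(2):
  [0, 12, 5, 24, ∞]
  [∞, 0, 2, 12, ∞]
  [16, 9, 0, 7, 12]
  [3, 15, 8, 0, 9]
  [-1, -6, -4, 6, 0]
D(3):
  [0, 12, 5, 12, 17]
  [18, 0, 2, 9, 14]
  [16, 9, 0, 7, 12]
  [3, 15, 8, 0, 9]
  [-1, -6, -4, 3, 0]
D(4):
  [0, 12, 5, 12, 17]
  [12, 0, 2, 9, 14]
  [10, 9, 0, 7, 12]
  [3, 15, 8, 0, 9]
  [-1, -6, -4, 3, 0]
D(5):
  [0, 11, 5, 12, 17]
  [12, 0, 2, 9, 14]
  [10, 6, 0, 7, 12]
  [3, 3, 5, 0, 9]
  [-1, -6, -4, 3, 0]
Answer: C*[1][2] = 11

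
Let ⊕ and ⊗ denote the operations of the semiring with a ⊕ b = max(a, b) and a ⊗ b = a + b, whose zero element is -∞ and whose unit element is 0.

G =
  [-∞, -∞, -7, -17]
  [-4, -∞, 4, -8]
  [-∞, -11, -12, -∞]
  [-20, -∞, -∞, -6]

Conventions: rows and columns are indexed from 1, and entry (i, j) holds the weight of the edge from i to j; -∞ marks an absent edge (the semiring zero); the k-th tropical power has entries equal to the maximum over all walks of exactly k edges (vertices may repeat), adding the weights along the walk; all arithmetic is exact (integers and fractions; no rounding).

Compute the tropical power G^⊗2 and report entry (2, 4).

G^⊗2:
  [-37, -18, -19, -23]
  [-28, -7, -8, -14]
  [-15, -23, -7, -19]
  [-26, -∞, -27, -12]
Key observation: the optimum is the walk 2->4->4, with weight (-8) + (-6) = -14.
Optimal value attained by: walk 2->4->4.
Answer: (G^⊗2)[2][4] = -14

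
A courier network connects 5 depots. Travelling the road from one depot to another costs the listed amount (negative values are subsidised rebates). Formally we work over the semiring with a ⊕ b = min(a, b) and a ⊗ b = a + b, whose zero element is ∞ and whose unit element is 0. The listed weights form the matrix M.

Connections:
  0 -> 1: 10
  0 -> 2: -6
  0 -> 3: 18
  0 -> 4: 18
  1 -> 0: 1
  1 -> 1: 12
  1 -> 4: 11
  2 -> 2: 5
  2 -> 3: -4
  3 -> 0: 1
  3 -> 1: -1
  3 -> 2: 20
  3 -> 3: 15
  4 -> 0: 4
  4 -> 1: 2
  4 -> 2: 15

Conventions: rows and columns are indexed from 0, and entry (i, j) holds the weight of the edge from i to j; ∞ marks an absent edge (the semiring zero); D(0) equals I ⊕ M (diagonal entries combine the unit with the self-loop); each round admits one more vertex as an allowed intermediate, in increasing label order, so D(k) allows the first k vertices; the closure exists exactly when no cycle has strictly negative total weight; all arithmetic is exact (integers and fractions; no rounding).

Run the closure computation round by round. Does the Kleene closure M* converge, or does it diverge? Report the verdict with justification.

D(0):
  [0, 10, -6, 18, 18]
  [1, 0, ∞, ∞, 11]
  [∞, ∞, 0, -4, ∞]
  [1, -1, 20, 0, ∞]
  [4, 2, 15, ∞, 0]
D(1):
  [0, 10, -6, 18, 18]
  [1, 0, -5, 19, 11]
  [∞, ∞, 0, -4, ∞]
  [1, -1, -5, 0, 19]
  [4, 2, -2, 22, 0]
D(2):
  [0, 10, -6, 18, 18]
  [1, 0, -5, 19, 11]
  [∞, ∞, 0, -4, ∞]
  [0, -1, -6, 0, 10]
  [3, 2, -3, 21, 0]
Detection: at round 3, diagonal entry (3, 3) turns strictly negative.
Key observation: the cycle 3->0->2->3 has total weight 1 + (-6) + (-4), which is strictly negative.
Answer: DIVERGES — negative cycle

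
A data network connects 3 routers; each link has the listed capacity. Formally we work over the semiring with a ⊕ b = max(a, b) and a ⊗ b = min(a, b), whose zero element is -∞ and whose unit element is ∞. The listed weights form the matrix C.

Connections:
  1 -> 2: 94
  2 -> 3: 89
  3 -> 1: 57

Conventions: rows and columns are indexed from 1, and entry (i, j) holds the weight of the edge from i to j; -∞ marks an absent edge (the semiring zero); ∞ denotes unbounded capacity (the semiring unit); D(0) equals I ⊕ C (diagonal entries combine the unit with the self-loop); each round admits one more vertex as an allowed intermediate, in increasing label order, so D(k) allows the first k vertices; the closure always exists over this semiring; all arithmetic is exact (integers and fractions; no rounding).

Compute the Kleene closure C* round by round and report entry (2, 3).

D(0):
  [∞, 94, -∞]
  [-∞, ∞, 89]
  [57, -∞, ∞]
D(1):
  [∞, 94, -∞]
  [-∞, ∞, 89]
  [57, 57, ∞]
D(2):
  [∞, 94, 89]
  [-∞, ∞, 89]
  [57, 57, ∞]
D(3):
  [∞, 94, 89]
  [57, ∞, 89]
  [57, 57, ∞]
Answer: C*[2][3] = 89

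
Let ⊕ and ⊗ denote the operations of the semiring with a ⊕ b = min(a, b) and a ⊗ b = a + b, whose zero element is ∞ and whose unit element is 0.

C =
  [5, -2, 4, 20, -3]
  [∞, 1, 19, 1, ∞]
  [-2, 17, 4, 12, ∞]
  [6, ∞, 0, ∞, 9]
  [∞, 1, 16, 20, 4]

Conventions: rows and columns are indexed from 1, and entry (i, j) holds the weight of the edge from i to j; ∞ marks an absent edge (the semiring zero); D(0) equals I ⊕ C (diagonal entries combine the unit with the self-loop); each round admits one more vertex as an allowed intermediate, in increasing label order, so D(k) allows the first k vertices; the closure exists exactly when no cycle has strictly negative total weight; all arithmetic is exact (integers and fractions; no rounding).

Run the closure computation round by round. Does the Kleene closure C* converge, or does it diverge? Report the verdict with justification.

D(0):
  [0, -2, 4, 20, -3]
  [∞, 0, 19, 1, ∞]
  [-2, 17, 0, 12, ∞]
  [6, ∞, 0, 0, 9]
  [∞, 1, 16, 20, 0]
D(1):
  [0, -2, 4, 20, -3]
  [∞, 0, 19, 1, ∞]
  [-2, -4, 0, 12, -5]
  [6, 4, 0, 0, 3]
  [∞, 1, 16, 20, 0]
D(2):
  [0, -2, 4, -1, -3]
  [∞, 0, 19, 1, ∞]
  [-2, -4, 0, -3, -5]
  [6, 4, 0, 0, 3]
  [∞, 1, 16, 2, 0]
Detection: at round 3, diagonal entry (4, 4) turns strictly negative.
Key observation: the cycle 4->3->1->2->4 has total weight 0 + (-2) + (-2) + 1, which is strictly negative.
Answer: DIVERGES — negative cycle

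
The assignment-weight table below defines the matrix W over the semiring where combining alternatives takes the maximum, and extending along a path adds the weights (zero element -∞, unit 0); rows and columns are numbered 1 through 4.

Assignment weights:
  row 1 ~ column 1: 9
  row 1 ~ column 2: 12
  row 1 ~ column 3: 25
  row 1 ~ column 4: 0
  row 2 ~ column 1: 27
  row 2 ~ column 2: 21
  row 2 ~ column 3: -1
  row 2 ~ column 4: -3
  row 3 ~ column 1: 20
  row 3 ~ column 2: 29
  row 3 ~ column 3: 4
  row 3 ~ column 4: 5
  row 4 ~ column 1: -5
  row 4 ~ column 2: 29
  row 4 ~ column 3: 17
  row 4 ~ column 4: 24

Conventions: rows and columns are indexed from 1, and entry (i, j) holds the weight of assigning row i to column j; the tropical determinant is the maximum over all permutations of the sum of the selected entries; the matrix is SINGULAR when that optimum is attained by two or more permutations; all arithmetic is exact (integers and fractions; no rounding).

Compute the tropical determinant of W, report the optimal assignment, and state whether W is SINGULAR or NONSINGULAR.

σ = (1, 2, 3, 4): 9 + 21 + 4 + 24 = 58
σ = (1, 2, 4, 3): 9 + 21 + 5 + 17 = 52
σ = (1, 3, 2, 4): 9 + (-1) + 29 + 24 = 61
σ = (1, 3, 4, 2): 9 + (-1) + 5 + 29 = 42
σ = (1, 4, 2, 3): 9 + (-3) + 29 + 17 = 52
σ = (1, 4, 3, 2): 9 + (-3) + 4 + 29 = 39
σ = (2, 1, 3, 4): 12 + 27 + 4 + 24 = 67
σ = (2, 1, 4, 3): 12 + 27 + 5 + 17 = 61
σ = (2, 3, 1, 4): 12 + (-1) + 20 + 24 = 55
σ = (2, 3, 4, 1): 12 + (-1) + 5 + (-5) = 11
σ = (2, 4, 1, 3): 12 + (-3) + 20 + 17 = 46
σ = (2, 4, 3, 1): 12 + (-3) + 4 + (-5) = 8
σ = (3, 1, 2, 4): 25 + 27 + 29 + 24 = 105
σ = (3, 1, 4, 2): 25 + 27 + 5 + 29 = 86
σ = (3, 2, 1, 4): 25 + 21 + 20 + 24 = 90
σ = (3, 2, 4, 1): 25 + 21 + 5 + (-5) = 46
σ = (3, 4, 1, 2): 25 + (-3) + 20 + 29 = 71
σ = (3, 4, 2, 1): 25 + (-3) + 29 + (-5) = 46
σ = (4, 1, 2, 3): 0 + 27 + 29 + 17 = 73
σ = (4, 1, 3, 2): 0 + 27 + 4 + 29 = 60
σ = (4, 2, 1, 3): 0 + 21 + 20 + 17 = 58
σ = (4, 2, 3, 1): 0 + 21 + 4 + (-5) = 20
σ = (4, 3, 1, 2): 0 + (-1) + 20 + 29 = 48
σ = (4, 3, 2, 1): 0 + (-1) + 29 + (-5) = 23
Optimal value attained by: σ = (3, 1, 2, 4).
Answer: det⊕(W) = 105; verdict: NONSINGULAR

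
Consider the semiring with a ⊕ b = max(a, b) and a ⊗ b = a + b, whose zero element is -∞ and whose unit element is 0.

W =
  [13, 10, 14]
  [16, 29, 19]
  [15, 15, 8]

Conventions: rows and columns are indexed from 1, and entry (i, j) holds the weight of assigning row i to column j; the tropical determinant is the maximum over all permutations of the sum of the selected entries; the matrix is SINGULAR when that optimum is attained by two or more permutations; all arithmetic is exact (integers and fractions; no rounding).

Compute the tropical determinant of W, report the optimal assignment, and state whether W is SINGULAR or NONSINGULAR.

σ = (1, 2, 3): 13 + 29 + 8 = 50
σ = (1, 3, 2): 13 + 19 + 15 = 47
σ = (2, 1, 3): 10 + 16 + 8 = 34
σ = (2, 3, 1): 10 + 19 + 15 = 44
σ = (3, 1, 2): 14 + 16 + 15 = 45
σ = (3, 2, 1): 14 + 29 + 15 = 58
Optimal value attained by: σ = (3, 2, 1).
Answer: det⊕(W) = 58; verdict: NONSINGULAR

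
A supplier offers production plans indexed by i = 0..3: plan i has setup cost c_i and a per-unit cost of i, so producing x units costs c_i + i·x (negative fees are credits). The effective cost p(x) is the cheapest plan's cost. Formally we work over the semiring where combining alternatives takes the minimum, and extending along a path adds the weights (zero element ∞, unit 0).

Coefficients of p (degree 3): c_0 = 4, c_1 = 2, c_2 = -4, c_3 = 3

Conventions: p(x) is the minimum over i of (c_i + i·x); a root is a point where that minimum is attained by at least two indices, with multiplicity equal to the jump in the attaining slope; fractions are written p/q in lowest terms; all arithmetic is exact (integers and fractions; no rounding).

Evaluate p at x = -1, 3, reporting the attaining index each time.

p(-1) = min(4+0·(-1)=4, 2+1·(-1)=1, -4+2·(-1)=-6, 3+3·(-1)=0) = -6 (attained by i=2)
p(3) = min(4+0·3=4, 2+1·3=5, -4+2·3=2, 3+3·3=12) = 2 (attained by i=2)
Answer: p(-1) = -6; p(3) = 2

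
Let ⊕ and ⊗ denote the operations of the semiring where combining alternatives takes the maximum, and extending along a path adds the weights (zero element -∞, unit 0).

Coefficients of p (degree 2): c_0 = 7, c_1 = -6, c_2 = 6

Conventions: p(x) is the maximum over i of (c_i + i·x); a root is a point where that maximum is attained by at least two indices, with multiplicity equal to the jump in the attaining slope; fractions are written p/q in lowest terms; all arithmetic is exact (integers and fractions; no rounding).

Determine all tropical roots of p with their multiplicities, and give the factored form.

hull edge (i=0, c=7) to (i=2, c=6): slope -1/2, span 2
Factored form: p(x) = 6 ⊗ (x ⊕ 1/2) ⊗ (x ⊕ 1/2)
Answer: roots = 1/2 (mult 2)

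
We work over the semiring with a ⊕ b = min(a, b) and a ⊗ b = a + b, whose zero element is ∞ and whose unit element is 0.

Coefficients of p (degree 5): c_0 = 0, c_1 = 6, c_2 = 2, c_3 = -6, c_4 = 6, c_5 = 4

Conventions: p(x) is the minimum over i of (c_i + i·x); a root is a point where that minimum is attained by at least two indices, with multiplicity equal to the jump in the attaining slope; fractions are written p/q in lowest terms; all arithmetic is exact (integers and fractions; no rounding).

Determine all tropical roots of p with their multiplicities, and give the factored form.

hull edge (i=0, c=0) to (i=3, c=-6): slope -2, span 3
hull edge (i=3, c=-6) to (i=5, c=4): slope 5, span 2
Factored form: p(x) = 4 ⊗ (x ⊕ (-5)) ⊗ (x ⊕ (-5)) ⊗ (x ⊕ 2) ⊗ (x ⊕ 2) ⊗ (x ⊕ 2)
Answer: roots = -5 (mult 2), 2 (mult 3)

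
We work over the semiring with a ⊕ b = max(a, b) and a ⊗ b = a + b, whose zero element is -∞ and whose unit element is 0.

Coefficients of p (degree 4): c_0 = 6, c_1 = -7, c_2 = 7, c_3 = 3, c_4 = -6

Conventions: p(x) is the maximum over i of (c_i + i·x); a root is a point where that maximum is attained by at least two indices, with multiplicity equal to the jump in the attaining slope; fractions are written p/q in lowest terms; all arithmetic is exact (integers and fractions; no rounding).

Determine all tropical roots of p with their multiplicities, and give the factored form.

hull edge (i=0, c=6) to (i=2, c=7): slope 1/2, span 2
hull edge (i=2, c=7) to (i=3, c=3): slope -4, span 1
hull edge (i=3, c=3) to (i=4, c=-6): slope -9, span 1
Factored form: p(x) = -6 ⊗ (x ⊕ (-1/2)) ⊗ (x ⊕ (-1/2)) ⊗ (x ⊕ 4) ⊗ (x ⊕ 9)
Answer: roots = -1/2 (mult 2), 4 (mult 1), 9 (mult 1)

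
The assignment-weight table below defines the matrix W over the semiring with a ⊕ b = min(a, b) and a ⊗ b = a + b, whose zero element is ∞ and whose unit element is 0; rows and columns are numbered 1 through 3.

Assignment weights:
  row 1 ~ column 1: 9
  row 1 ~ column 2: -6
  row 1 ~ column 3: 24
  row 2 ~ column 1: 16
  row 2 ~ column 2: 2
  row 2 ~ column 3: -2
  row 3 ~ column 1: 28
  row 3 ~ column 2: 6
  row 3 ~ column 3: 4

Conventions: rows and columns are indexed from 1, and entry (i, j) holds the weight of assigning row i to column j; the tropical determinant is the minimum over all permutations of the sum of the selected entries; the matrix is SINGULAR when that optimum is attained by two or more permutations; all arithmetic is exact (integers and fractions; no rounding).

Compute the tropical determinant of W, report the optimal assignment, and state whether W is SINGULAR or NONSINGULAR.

σ = (1, 2, 3): 9 + 2 + 4 = 15
σ = (1, 3, 2): 9 + (-2) + 6 = 13
σ = (2, 1, 3): (-6) + 16 + 4 = 14
σ = (2, 3, 1): (-6) + (-2) + 28 = 20
σ = (3, 1, 2): 24 + 16 + 6 = 46
σ = (3, 2, 1): 24 + 2 + 28 = 54
Optimal value attained by: σ = (1, 3, 2).
Answer: det⊕(W) = 13; verdict: NONSINGULAR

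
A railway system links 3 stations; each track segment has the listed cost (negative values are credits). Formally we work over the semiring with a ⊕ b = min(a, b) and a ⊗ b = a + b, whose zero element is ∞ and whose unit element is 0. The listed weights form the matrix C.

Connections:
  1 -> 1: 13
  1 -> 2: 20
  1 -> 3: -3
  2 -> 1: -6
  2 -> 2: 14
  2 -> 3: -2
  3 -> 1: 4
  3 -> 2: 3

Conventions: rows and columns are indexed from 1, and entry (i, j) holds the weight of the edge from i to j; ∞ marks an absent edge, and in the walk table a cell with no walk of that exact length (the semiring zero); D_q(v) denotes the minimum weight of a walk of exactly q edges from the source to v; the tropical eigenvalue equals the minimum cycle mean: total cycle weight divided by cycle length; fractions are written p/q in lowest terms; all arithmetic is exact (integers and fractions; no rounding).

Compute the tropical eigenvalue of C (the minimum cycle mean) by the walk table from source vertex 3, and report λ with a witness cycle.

q=0: [∞, ∞, 0]
q=1: [4, 3, ∞]
q=2: [-3, 17, 1]
q=3: [5, 4, -6]
Optimal cycle mean attained by: cycle 1->3->2->1, total (-3) + 3 + (-6), length 3.
Answer: λ = -2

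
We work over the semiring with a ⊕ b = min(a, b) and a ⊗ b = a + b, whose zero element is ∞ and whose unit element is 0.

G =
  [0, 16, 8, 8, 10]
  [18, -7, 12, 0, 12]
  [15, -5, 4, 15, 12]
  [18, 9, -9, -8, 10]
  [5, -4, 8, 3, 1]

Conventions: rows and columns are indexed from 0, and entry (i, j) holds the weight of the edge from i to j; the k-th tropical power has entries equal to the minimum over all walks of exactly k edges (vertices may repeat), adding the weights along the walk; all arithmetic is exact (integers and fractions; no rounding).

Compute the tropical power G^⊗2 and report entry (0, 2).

G^⊗2:
  [0, 3, -1, 0, 10]
  [11, -14, -9, -8, 5]
  [13, -12, 6, -5, 7]
  [6, -14, -17, -16, 2]
  [5, -11, -6, -5, 2]
Key observation: the optimum is the walk 0->3->2, with weight 8 + (-9) = -1.
Optimal value attained by: walk 0->3->2.
Answer: (G^⊗2)[0][2] = -1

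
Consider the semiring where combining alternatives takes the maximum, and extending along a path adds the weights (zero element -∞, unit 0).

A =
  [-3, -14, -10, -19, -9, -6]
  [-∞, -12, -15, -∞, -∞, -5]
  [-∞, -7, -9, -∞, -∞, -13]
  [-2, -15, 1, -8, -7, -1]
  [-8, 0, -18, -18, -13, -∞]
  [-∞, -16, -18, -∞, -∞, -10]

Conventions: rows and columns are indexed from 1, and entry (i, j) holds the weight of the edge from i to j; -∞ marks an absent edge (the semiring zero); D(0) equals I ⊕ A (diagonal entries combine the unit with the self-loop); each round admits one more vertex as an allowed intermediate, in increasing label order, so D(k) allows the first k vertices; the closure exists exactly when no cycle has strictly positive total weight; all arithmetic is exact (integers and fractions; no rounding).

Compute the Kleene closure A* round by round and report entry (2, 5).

D(0):
  [0, -14, -10, -19, -9, -6]
  [-∞, 0, -15, -∞, -∞, -5]
  [-∞, -7, 0, -∞, -∞, -13]
  [-2, -15, 1, 0, -7, -1]
  [-8, 0, -18, -18, 0, -∞]
  [-∞, -16, -18, -∞, -∞, 0]
D(1):
  [0, -14, -10, -19, -9, -6]
  [-∞, 0, -15, -∞, -∞, -5]
  [-∞, -7, 0, -∞, -∞, -13]
  [-2, -15, 1, 0, -7, -1]
  [-8, 0, -18, -18, 0, -14]
  [-∞, -16, -18, -∞, -∞, 0]
D(2):
  [0, -14, -10, -19, -9, -6]
  [-∞, 0, -15, -∞, -∞, -5]
  [-∞, -7, 0, -∞, -∞, -12]
  [-2, -15, 1, 0, -7, -1]
  [-8, 0, -15, -18, 0, -5]
  [-∞, -16, -18, -∞, -∞, 0]
D(3):
  [0, -14, -10, -19, -9, -6]
  [-∞, 0, -15, -∞, -∞, -5]
  [-∞, -7, 0, -∞, -∞, -12]
  [-2, -6, 1, 0, -7, -1]
  [-8, 0, -15, -18, 0, -5]
  [-∞, -16, -18, -∞, -∞, 0]
D(4):
  [0, -14, -10, -19, -9, -6]
  [-∞, 0, -15, -∞, -∞, -5]
  [-∞, -7, 0, -∞, -∞, -12]
  [-2, -6, 1, 0, -7, -1]
  [-8, 0, -15, -18, 0, -5]
  [-∞, -16, -18, -∞, -∞, 0]
D(5):
  [0, -9, -10, -19, -9, -6]
  [-∞, 0, -15, -∞, -∞, -5]
  [-∞, -7, 0, -∞, -∞, -12]
  [-2, -6, 1, 0, -7, -1]
  [-8, 0, -15, -18, 0, -5]
  [-∞, -16, -18, -∞, -∞, 0]
D(6):
  [0, -9, -10, -19, -9, -6]
  [-∞, 0, -15, -∞, -∞, -5]
  [-∞, -7, 0, -∞, -∞, -12]
  [-2, -6, 1, 0, -7, -1]
  [-8, 0, -15, -18, 0, -5]
  [-∞, -16, -18, -∞, -∞, 0]
Answer: A*[2][5] = -∞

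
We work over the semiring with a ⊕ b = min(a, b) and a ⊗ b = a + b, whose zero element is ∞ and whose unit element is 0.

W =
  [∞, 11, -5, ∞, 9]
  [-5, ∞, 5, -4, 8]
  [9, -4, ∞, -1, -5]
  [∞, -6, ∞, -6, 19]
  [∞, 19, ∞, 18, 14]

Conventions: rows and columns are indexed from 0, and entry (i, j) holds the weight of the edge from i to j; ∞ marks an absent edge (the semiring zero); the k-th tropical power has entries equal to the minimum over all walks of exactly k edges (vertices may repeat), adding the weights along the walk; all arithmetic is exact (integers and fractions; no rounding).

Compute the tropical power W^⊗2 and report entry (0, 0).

W^⊗2:
  [4, -9, 16, -6, -10]
  [14, -10, -10, -10, 0]
  [-9, -7, 1, -8, 4]
  [-11, -12, -1, -12, 2]
  [14, 12, 24, 12, 27]
Key observation: the optimum is the walk 0->2->0, with weight (-5) + 9 = 4.
Optimal value attained by: walk 0->2->0.
Answer: (W^⊗2)[0][0] = 4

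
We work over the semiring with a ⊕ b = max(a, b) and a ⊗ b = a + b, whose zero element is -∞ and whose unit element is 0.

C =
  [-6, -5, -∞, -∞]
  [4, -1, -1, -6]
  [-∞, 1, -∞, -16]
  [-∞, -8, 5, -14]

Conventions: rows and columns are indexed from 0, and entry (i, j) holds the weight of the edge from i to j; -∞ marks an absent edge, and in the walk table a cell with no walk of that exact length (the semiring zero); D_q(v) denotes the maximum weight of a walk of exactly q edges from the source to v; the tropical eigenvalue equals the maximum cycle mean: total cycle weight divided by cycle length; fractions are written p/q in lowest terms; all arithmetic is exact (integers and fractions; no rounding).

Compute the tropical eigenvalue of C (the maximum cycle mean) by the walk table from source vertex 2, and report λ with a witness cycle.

q=0: [-∞, -∞, 0, -∞]
q=1: [-∞, 1, -∞, -16]
q=2: [5, 0, 0, -5]
q=3: [4, 1, 0, -6]
q=4: [5, 1, 0, -5]
Optimal cycle mean attained by: cycle 1->2->1, total (-1) + 1, length 2.
Answer: λ = 0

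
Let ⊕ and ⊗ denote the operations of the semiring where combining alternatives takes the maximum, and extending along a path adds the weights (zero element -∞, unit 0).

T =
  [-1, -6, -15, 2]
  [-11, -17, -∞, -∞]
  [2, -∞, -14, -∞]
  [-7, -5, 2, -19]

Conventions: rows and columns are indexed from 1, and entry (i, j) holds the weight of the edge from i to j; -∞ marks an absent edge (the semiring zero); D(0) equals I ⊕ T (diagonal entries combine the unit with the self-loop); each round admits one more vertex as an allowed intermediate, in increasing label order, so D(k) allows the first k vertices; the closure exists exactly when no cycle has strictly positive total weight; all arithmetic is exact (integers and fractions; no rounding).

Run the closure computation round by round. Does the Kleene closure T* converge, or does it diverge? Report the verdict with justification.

D(0):
  [0, -6, -15, 2]
  [-11, 0, -∞, -∞]
  [2, -∞, 0, -∞]
  [-7, -5, 2, 0]
D(1):
  [0, -6, -15, 2]
  [-11, 0, -26, -9]
  [2, -4, 0, 4]
  [-7, -5, 2, 0]
D(2):
  [0, -6, -15, 2]
  [-11, 0, -26, -9]
  [2, -4, 0, 4]
  [-7, -5, 2, 0]
Detection: at round 3, diagonal entry (4, 4) turns strictly positive.
Key observation: the cycle 4->3->1->4 has total weight 2 + 2 + 2, which is strictly positive.
Answer: DIVERGES — positive cycle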